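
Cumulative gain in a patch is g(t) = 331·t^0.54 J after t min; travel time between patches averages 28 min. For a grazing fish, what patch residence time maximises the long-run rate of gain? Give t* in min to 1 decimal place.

32.9 min

Optimal t* satisfies g'(t*) = g(t*)/(T + t*).
g'(t) = 0.54·331·t^-0.46. Setting 0.54·331·t^-0.46 = 331·t^0.54/(28+t) gives 0.54(28+t) = t, so 0.46·t = 0.54×28.
t* = 0.54×28/0.46 = 32.87 min.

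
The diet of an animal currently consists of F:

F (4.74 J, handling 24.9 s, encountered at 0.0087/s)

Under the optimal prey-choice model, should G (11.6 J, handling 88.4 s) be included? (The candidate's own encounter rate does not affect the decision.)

On F alone, R = ΣλE/(1+Σλh) = 0.04124/1.217 = 0.0339 J/s.
Profitability of G: 11.6/88.4 = 0.1312 J/s.
0.1312 > 0.0339, so adding G raises the average — include it.

Yes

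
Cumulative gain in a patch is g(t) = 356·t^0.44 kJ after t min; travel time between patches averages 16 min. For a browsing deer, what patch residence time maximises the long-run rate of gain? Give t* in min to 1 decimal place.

12.6 min

By the marginal value theorem, leave when the instantaneous gain rate g'(t) equals the habitat-wide average g(t)/(T + t).
g'(t) = 0.44·356·t^-0.56. Setting 0.44·356·t^-0.56 = 356·t^0.44/(16+t) gives 0.44(16+t) = t, so 0.56·t = 0.44×16.
t* = 0.44×16/0.56 = 12.57 min.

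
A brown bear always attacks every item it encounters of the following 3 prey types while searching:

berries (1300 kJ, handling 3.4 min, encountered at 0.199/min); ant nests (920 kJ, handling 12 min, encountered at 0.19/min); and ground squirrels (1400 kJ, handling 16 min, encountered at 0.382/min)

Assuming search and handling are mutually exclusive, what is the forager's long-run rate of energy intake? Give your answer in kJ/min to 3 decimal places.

R = (0.199×1300 + 0.19×920 + 0.382×1400) / (1 + 0.199×3.4 + 0.19×12 + 0.382×16) = 968.3/10.07 = 96.17 kJ/min.

96.170 kJ/min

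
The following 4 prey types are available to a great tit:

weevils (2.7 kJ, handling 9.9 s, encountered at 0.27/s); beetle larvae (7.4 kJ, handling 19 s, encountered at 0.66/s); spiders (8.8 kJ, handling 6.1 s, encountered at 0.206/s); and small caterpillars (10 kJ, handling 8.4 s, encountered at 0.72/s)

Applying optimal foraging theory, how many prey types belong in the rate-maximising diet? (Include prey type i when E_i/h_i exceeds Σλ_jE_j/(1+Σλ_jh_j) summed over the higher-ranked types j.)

E/h in descending order: spiders 1.44, small caterpillars 1.19, beetle larvae 0.389, weevils 0.273 kJ/s. The optimal diet is the largest prefix of this list for which every included type satisfies E_i/h_i > R on the types above it.
Rate on top 1: 0.8033. small caterpillars: 1.19 > 0.8033 → include.
Rate on top 2: 1.085. beetle larvae: 0.389 < 1.085 → exclude; stop.
Optimal diet: spiders, small caterpillars — 2 of 4 types.

2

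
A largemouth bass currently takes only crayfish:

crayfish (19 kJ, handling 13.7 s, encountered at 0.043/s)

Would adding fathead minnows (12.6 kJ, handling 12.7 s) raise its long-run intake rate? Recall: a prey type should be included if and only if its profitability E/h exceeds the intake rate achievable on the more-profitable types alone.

Current rate: (0.043×19)/(1 + 0.043×13.7) = 0.5141 kJ/s.
fathead minnows: E/h = 12.6/12.7 = 0.9921 kJ/s.
0.9921 > 0.5141, so adding fathead minnows raises the average — include it.

Yes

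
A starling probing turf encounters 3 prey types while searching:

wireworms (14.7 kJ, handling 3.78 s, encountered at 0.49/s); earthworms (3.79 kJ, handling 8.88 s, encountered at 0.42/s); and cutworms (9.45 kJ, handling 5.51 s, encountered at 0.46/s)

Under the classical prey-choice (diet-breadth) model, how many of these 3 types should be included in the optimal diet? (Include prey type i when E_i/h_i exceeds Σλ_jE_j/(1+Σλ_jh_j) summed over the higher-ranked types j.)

1

Profitabilities (E/h, kJ/s): wireworms 3.89, cutworms 1.72, earthworms 0.427. Add prey in this order while the next type's profitability exceeds the intake rate on those already taken.
Rate on top 1: 2.525. cutworms: 1.72 < 2.525 → exclude; stop.
Optimal diet: wireworms — 1 of 3 types.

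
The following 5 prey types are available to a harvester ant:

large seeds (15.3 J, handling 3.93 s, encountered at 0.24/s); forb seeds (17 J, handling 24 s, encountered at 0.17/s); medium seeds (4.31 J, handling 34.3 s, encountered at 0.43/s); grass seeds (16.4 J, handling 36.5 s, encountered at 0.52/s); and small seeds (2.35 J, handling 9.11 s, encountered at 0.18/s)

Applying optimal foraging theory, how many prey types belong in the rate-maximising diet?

Profitabilities (E/h, J/s): large seeds 3.89, forb seeds 0.708, grass seeds 0.449, small seeds 0.258, medium seeds 0.126. Add prey in this order while the next type's profitability exceeds the intake rate on those already taken.
Rate on top 1: 1.89. forb seeds: 0.708 < 1.89 → exclude; stop.
Optimal diet: large seeds — 1 of 5 types.

1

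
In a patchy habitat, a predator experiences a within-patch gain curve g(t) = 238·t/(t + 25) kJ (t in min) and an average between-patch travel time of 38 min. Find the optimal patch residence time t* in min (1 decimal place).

By the marginal value theorem, leave when the instantaneous gain rate g'(t) equals the habitat-wide average g(t)/(T + t).
g'(t) = 238·25/(t + 25)². Setting 238·25/(t+25)² = 238t/[(t+25)(38+t)] gives 25(38+t) = t(t+25), so t² = 25×38 = 950.
t* = √950 = 30.82 min.

30.8 min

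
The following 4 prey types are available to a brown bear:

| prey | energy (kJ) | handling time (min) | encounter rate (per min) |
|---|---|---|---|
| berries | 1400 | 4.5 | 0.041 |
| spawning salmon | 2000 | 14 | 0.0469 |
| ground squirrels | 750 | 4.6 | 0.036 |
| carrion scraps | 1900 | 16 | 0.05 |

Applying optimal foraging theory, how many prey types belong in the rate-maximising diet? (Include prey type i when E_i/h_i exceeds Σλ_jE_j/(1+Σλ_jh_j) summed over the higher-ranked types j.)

4

E/h in descending order: berries 311, ground squirrels 163, spawning salmon 143, carrion scraps 119 kJ/min. The optimal diet is the largest prefix of this list for which every included type satisfies E_i/h_i > R on the types above it.
Rate on top 1: 48.46. ground squirrels: 163 > 48.46 → include.
Rate on top 2: 62.51. spawning salmon: 143 > 62.51 → include.
Rate on top 3: 88.8. carrion scraps: 119 > 88.8 → include.
Optimal diet: berries, ground squirrels, spawning salmon, carrion scraps — 4 of 4 types.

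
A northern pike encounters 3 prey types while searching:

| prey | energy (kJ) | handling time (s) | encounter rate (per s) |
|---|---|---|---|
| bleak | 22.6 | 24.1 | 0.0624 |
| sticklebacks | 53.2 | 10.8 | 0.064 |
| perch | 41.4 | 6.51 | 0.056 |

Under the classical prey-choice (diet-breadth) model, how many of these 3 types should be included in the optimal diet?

E/h in descending order: perch 6.36, sticklebacks 4.93, bleak 0.938 kJ/s. The optimal diet is the largest prefix of this list for which every included type satisfies E_i/h_i > R on the types above it.
Rate on top 1: 1.699. sticklebacks: 4.93 > 1.699 → include.
Rate on top 2: 2.784. bleak: 0.938 < 2.784 → exclude; stop.
Optimal diet: perch, sticklebacks — 2 of 3 types.

2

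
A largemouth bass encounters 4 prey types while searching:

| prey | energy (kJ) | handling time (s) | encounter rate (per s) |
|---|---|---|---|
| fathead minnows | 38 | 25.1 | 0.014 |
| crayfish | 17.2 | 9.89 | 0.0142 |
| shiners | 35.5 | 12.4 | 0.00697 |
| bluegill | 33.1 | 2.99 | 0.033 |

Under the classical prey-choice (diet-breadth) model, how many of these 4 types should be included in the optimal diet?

4

Profitabilities (E/h, kJ/s): bluegill 11.1, shiners 2.86, crayfish 1.74, fathead minnows 1.51. Add prey in this order while the next type's profitability exceeds the intake rate on those already taken.
Rate on top 1: 0.9942. shiners: 2.86 > 0.9942 → include.
Rate on top 2: 1.13. crayfish: 1.74 > 1.13 → include.
Rate on top 3: 1.195. fathead minnows: 1.51 > 1.195 → include.
Optimal diet: bluegill, shiners, crayfish, fathead minnows — 4 of 4 types.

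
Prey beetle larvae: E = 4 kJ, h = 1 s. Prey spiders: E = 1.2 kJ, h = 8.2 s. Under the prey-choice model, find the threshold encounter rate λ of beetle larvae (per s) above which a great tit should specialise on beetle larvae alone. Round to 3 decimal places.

The zero-one rule: include spiders iff E₂/h₂ > λE₁/(1+λh₁). Equality gives the switch point.
λE₁h₂ = E₂ + λE₂h₁ ⇒ λ = E₂/(E₁h₂ − E₂h₁) = 1.2/(32.8 − 1.2) = 0.03797 per s.

0.038 per s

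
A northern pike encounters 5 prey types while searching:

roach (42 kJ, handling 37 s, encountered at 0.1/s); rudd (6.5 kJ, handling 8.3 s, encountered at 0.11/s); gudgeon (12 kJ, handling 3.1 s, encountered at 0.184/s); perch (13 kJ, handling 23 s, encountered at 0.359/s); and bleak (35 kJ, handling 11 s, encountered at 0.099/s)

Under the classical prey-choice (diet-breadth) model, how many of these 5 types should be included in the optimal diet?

Profitabilities (E/h, kJ/s): gudgeon 3.87, bleak 3.18, roach 1.14, rudd 0.783, perch 0.565. Add prey in this order while the next type's profitability exceeds the intake rate on those already taken.
Rate on top 1: 1.406. bleak: 3.18 > 1.406 → include.
Rate on top 2: 2.133. roach: 1.14 < 2.133 → exclude; stop.
Optimal diet: gudgeon, bleak — 2 of 5 types.

2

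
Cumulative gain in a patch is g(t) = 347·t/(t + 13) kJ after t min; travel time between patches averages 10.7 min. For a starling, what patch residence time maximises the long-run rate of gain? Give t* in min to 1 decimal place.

11.8 min

Optimal t* satisfies g'(t*) = g(t*)/(T + t*).
g'(t) = 347·13/(t + 13)². Setting 347·13/(t+13)² = 347t/[(t+13)(10.7+t)] gives 13(10.7+t) = t(t+13), so t² = 13×10.7 = 139.1.
t* = √139.1 = 11.79 min.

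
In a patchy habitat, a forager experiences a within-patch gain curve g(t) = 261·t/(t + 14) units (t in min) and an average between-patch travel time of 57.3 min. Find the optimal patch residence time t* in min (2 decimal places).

28.32 min

Optimal t* satisfies g'(t*) = g(t*)/(T + t*).
g'(t) = 261·14/(t + 14)². Setting 261·14/(t+14)² = 261t/[(t+14)(57.3+t)] gives 14(57.3+t) = t(t+14), so t² = 14×57.3 = 802.2.
t* = √802.2 = 28.32 min.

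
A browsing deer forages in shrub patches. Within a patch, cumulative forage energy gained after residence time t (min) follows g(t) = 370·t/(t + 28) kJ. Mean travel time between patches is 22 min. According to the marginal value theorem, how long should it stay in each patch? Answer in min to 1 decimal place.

24.8 min

By the marginal value theorem, leave when the instantaneous gain rate g'(t) equals the habitat-wide average g(t)/(T + t).
g'(t) = 370·28/(t + 28)². Setting 370·28/(t+28)² = 370t/[(t+28)(22+t)] gives 28(22+t) = t(t+28), so t² = 28×22 = 616.
t* = √616 = 24.82 min.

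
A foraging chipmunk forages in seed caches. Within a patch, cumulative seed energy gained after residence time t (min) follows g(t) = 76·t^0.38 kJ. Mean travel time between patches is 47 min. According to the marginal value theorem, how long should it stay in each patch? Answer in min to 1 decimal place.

Optimal t* satisfies g'(t*) = g(t*)/(T + t*).
g'(t) = 0.38·76·t^-0.62. Setting 0.38·76·t^-0.62 = 76·t^0.38/(47+t) gives 0.38(47+t) = t, so 0.62·t = 0.38×47.
t* = 0.38×47/0.62 = 28.81 min.

28.8 min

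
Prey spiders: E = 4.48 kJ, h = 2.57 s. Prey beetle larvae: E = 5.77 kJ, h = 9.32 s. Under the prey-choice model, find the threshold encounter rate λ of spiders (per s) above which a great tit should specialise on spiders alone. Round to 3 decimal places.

0.214 per s

Drop beetle larvae once their profitability E₂/h₂ falls below the rate achievable on spiders alone: E₂/h₂ = λE₁/(1 + λh₁).
Solve for λ: λE₁h₂ = E₂(1 + λh₁) → λ(E₁h₂ − E₂h₁) = E₂ → λ = E₂/(E₁h₂ − E₂h₁).
λ = 5.77/(4.48×9.32 − 5.77×2.57) = 5.77/26.92 = 0.2143 per s.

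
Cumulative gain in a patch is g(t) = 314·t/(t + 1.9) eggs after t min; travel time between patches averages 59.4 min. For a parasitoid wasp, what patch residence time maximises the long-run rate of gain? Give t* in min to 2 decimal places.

Maximise g(t)/(T+t): set derivative to zero → g'(t)(T+t) = g(t).
g'(t) = 314·1.9/(t + 1.9)². Setting 314·1.9/(t+1.9)² = 314t/[(t+1.9)(59.4+t)] gives 1.9(59.4+t) = t(t+1.9), so t² = 1.9×59.4 = 112.9.
t* = √112.9 = 10.62 min.

10.62 min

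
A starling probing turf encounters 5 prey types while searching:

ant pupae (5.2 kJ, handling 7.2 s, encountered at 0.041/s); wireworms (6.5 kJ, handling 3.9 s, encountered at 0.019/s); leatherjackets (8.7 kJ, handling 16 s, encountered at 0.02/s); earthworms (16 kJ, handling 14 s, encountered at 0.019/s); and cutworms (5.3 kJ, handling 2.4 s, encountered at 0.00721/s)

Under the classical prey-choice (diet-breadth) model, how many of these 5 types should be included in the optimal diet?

E/h in descending order: cutworms 2.21, wireworms 1.67, earthworms 1.14, ant pupae 0.722, leatherjackets 0.544 kJ/s. The optimal diet is the largest prefix of this list for which every included type satisfies E_i/h_i > R on the types above it.
Rate on top 1: 0.03756. wireworms: 1.67 > 0.03756 → include.
Rate on top 2: 0.1482. earthworms: 1.14 > 0.1482 → include.
Rate on top 3: 0.3431. ant pupae: 0.722 > 0.3431 → include.
Rate on top 4: 0.4108. leatherjackets: 0.544 > 0.4108 → include.
Optimal diet: cutworms, wireworms, earthworms, ant pupae, leatherjackets — 5 of 5 types.

5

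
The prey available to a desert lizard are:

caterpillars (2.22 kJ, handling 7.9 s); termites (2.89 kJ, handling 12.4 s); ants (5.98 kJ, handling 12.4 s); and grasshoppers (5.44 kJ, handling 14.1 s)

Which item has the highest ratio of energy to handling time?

ants

Profitability E/h (kJ/s): caterpillars = 2.22/7.9 = 0.281, termites = 2.89/12.4 = 0.233, ants = 5.98/12.4 = 0.482, grasshoppers = 5.44/14.1 = 0.386.
Ranked: ants > grasshoppers > caterpillars > termites.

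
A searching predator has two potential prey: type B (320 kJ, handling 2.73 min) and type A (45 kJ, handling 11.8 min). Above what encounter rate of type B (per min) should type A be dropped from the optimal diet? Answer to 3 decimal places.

At the threshold, the rate on type B alone equals the profitability of type A: λ·320/(1 + λ·2.73) = 45/11.8 = 3.814.
Rearranging, λ(320 − 3.814×2.73) = 3.814, so λ = 3.814/309.6 = 0.01232 per min.

0.012 per min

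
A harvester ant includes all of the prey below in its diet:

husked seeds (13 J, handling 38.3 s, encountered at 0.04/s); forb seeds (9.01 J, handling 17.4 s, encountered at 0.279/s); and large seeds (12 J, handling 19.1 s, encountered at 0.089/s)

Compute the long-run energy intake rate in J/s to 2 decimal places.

R = (0.04×13 + 0.279×9.01 + 0.089×12) / (1 + 0.04×38.3 + 0.279×17.4 + 0.089×19.1) = 4.102/9.087 = 0.4514 J/s.

0.45 J/s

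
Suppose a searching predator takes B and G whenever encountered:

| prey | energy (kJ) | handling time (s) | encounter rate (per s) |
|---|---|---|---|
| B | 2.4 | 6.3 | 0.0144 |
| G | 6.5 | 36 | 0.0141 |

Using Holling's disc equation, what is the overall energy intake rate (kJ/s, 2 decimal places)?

0.08 kJ/s

R = Σλ_iE_i / (1 + Σλ_ih_i)
Numerator: 0.0144×2.4 + 0.0141×6.5 = 0.1262
Denominator: 1 + 0.0144×6.3 + 0.0141×36 = 1.598
R = 0.1262/1.598 = 0.07896 kJ/s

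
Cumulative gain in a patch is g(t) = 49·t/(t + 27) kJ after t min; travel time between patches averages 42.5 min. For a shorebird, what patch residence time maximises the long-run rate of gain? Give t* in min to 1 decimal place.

33.9 min

Optimal t* satisfies g'(t*) = g(t*)/(T + t*).
g'(t) = 49·27/(t + 27)². Setting 49·27/(t+27)² = 49t/[(t+27)(42.5+t)] gives 27(42.5+t) = t(t+27), so t² = 27×42.5 = 1148.
t* = √1148 = 33.87 min.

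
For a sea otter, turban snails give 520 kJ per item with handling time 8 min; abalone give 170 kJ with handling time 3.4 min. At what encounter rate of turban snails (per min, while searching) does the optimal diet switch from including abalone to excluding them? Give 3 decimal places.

Drop abalone once their profitability E₂/h₂ falls below the rate achievable on turban snails alone: E₂/h₂ = λE₁/(1 + λh₁).
Solve for λ: λE₁h₂ = E₂(1 + λh₁) → λ(E₁h₂ − E₂h₁) = E₂ → λ = E₂/(E₁h₂ − E₂h₁).
λ = 170/(520×3.4 − 170×8) = 170/408 = 0.4167 per min.

0.417 per min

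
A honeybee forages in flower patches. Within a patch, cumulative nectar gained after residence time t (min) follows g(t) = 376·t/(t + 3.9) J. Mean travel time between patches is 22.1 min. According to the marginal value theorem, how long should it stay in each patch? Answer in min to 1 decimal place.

9.3 min

Optimal t* satisfies g'(t*) = g(t*)/(T + t*).
g'(t) = 376·3.9/(t + 3.9)². Setting 376·3.9/(t+3.9)² = 376t/[(t+3.9)(22.1+t)] gives 3.9(22.1+t) = t(t+3.9), so t² = 3.9×22.1 = 86.19.
t* = √86.19 = 9.284 min.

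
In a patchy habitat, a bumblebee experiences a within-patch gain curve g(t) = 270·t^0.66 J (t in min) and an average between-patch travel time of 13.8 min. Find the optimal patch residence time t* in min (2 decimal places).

Maximise g(t)/(T+t): set derivative to zero → g'(t)(T+t) = g(t).
g'(t) = 0.66·270·t^-0.34. Setting 0.66·270·t^-0.34 = 270·t^0.66/(13.8+t) gives 0.66(13.8+t) = t, so 0.34·t = 0.66×13.8.
t* = 0.66×13.8/0.34 = 26.79 min.

26.79 min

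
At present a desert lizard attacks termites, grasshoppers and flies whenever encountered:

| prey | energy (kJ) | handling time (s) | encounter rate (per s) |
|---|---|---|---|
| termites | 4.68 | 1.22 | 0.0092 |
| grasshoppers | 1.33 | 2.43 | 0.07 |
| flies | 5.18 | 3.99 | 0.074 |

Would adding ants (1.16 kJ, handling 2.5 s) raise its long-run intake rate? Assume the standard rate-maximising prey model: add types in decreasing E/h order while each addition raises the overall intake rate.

Current rate: (0.0092×4.68 + 0.07×1.33 + 0.074×5.18)/(1 + 0.0092×1.22 + 0.07×2.43 + 0.074×3.99) = 0.3518 kJ/s.
ants: E/h = 1.16/2.5 = 0.464 kJ/s.
0.464 > 0.3518, so adding ants raises the average — include it.

Yes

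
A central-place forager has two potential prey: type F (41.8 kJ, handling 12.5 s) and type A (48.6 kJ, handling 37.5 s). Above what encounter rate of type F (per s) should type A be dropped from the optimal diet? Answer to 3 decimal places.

Drop type A once their profitability E₂/h₂ falls below the rate achievable on type F alone: E₂/h₂ = λE₁/(1 + λh₁).
Solve for λ: λE₁h₂ = E₂(1 + λh₁) → λ(E₁h₂ − E₂h₁) = E₂ → λ = E₂/(E₁h₂ − E₂h₁).
λ = 48.6/(41.8×37.5 − 48.6×12.5) = 48.6/960 = 0.05063 per s.

0.051 per s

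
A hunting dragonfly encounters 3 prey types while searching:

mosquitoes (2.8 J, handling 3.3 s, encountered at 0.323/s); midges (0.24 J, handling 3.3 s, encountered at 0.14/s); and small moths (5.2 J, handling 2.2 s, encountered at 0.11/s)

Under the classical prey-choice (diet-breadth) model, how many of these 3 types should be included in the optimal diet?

2

E/h in descending order: small moths 2.36, mosquitoes 0.848, midges 0.0727 J/s. The optimal diet is the largest prefix of this list for which every included type satisfies E_i/h_i > R on the types above it.
Rate on top 1: 0.4605. mosquitoes: 0.848 > 0.4605 → include.
Rate on top 2: 0.6397. midges: 0.0727 < 0.6397 → exclude; stop.
Optimal diet: small moths, mosquitoes — 2 of 3 types.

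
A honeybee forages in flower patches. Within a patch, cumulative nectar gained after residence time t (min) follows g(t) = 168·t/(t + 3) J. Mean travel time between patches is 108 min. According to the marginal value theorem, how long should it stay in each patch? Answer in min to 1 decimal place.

Optimal t* satisfies g'(t*) = g(t*)/(T + t*).
g'(t) = 168·3/(t + 3)². Setting 168·3/(t+3)² = 168t/[(t+3)(108+t)] gives 3(108+t) = t(t+3), so t² = 3×108 = 324.
t* = √324 = 18 min.

18.0 min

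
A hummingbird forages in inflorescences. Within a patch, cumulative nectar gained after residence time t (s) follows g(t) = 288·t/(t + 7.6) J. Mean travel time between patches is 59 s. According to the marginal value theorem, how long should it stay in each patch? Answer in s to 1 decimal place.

By the marginal value theorem, leave when the instantaneous gain rate g'(t) equals the habitat-wide average g(t)/(T + t).
g'(t) = 288·7.6/(t + 7.6)². Setting 288·7.6/(t+7.6)² = 288t/[(t+7.6)(59+t)] gives 7.6(59+t) = t(t+7.6), so t² = 7.6×59 = 448.4.
t* = √448.4 = 21.18 s.

21.2 s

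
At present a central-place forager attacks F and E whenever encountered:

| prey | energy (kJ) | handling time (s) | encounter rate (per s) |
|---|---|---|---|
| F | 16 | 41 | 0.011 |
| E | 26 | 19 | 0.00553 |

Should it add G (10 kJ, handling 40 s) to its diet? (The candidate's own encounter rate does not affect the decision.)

Yes

Intake rate on the current diet: R = (0.011×16 + 0.00553×26) / (1 + 0.011×41 + 0.00553×19) = 0.3198/1.556 = 0.2055 kJ/s.
G: E/h = 10/40 = 0.25 kJ/s.
0.25 > 0.2055, so adding G raises the average — include it.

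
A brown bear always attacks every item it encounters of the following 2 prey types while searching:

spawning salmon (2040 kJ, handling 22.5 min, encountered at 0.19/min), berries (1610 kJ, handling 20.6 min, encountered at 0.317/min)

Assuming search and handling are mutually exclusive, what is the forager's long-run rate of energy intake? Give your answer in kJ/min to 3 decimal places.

76.066 kJ/min

R = (0.19×2040 + 0.317×1610) / (1 + 0.19×22.5 + 0.317×20.6) = 898/11.81 = 76.07 kJ/min.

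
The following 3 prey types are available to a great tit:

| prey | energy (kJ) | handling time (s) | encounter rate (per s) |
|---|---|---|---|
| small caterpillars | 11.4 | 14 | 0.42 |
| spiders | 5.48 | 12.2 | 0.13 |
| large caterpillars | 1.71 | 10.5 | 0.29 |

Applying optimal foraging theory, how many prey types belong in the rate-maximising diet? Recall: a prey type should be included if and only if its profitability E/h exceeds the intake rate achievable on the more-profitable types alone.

1

Profitabilities (E/h, kJ/s): small caterpillars 0.814, spiders 0.449, large caterpillars 0.163. Add prey in this order while the next type's profitability exceeds the intake rate on those already taken.
Rate on top 1: 0.6959. spiders: 0.449 < 0.6959 → exclude; stop.
Optimal diet: small caterpillars — 1 of 3 types.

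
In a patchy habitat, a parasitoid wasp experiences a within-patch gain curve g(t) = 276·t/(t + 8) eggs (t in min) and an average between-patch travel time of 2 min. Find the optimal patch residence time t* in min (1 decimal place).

Maximise g(t)/(T+t): set derivative to zero → g'(t)(T+t) = g(t).
g'(t) = 276·8/(t + 8)². Setting 276·8/(t+8)² = 276t/[(t+8)(2+t)] gives 8(2+t) = t(t+8), so t² = 8×2 = 16.
t* = √16 = 4 min.

4.0 min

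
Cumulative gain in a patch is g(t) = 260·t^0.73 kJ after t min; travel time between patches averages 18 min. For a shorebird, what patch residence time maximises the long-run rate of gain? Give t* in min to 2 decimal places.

Optimal t* satisfies g'(t*) = g(t*)/(T + t*).
g'(t) = 0.73·260·t^-0.27. Setting 0.73·260·t^-0.27 = 260·t^0.73/(18+t) gives 0.73(18+t) = t, so 0.27·t = 0.73×18.
t* = 0.73×18/0.27 = 48.67 min.

48.67 min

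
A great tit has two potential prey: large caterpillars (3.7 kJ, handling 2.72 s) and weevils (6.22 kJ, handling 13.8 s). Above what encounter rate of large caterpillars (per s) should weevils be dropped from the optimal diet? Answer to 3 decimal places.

0.182 per s

The zero-one rule: include weevils iff E₂/h₂ > λE₁/(1+λh₁). Equality gives the switch point.
λE₁h₂ = E₂ + λE₂h₁ ⇒ λ = E₂/(E₁h₂ − E₂h₁) = 6.22/(51.06 − 16.92) = 0.1822 per s.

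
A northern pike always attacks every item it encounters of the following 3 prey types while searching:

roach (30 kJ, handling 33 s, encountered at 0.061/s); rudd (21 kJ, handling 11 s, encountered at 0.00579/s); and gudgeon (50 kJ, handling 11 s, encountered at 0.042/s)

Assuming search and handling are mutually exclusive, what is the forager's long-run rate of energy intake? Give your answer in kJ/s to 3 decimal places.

1.145 kJ/s

R = Σλ_iE_i / (1 + Σλ_ih_i)
Numerator: 0.061×30 + 0.00579×21 + 0.042×50 = 4.052
Denominator: 1 + 0.061×33 + 0.00579×11 + 0.042×11 = 3.539
R = 4.052/3.539 = 1.145 kJ/s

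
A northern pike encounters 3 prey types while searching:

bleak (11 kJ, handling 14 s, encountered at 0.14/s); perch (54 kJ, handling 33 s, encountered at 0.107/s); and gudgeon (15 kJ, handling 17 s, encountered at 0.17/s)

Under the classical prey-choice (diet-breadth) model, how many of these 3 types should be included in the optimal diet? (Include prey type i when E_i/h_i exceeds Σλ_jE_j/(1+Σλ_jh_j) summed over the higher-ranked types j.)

Rank by E/h (kJ/s): perch 1.64, gudgeon 0.882, bleak 0.786. Include each in turn until the next type's E/h falls below the running intake rate.
Rate on top 1: 1.275. gudgeon: 0.882 < 1.275 → exclude; stop.
Optimal diet: perch — 1 of 3 types.

1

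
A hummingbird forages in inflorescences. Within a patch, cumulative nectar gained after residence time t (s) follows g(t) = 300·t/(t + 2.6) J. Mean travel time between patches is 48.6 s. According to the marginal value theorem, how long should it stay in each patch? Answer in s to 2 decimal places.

11.24 s

Maximise g(t)/(T+t): set derivative to zero → g'(t)(T+t) = g(t).
g'(t) = 300·2.6/(t + 2.6)². Setting 300·2.6/(t+2.6)² = 300t/[(t+2.6)(48.6+t)] gives 2.6(48.6+t) = t(t+2.6), so t² = 2.6×48.6 = 126.4.
t* = √126.4 = 11.24 s.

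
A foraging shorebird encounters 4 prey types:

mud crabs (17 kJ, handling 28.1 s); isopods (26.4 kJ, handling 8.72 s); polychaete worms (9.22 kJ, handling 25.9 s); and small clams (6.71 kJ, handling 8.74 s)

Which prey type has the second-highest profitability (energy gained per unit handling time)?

Profitability E/h (kJ/s): mud crabs = 17/28.1 = 0.605, isopods = 26.4/8.72 = 3.03, polychaete worms = 9.22/25.9 = 0.356, small clams = 6.71/8.74 = 0.768.
Ranked: isopods > small clams > mud crabs > polychaete worms.

small clams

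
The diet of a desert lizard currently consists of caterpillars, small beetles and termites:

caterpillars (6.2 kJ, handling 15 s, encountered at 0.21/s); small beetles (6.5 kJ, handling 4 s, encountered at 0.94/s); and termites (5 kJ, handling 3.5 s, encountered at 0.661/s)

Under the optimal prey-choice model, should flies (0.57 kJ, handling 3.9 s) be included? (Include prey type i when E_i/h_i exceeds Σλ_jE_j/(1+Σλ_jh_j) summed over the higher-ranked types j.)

On caterpillars, small beetles and termites alone, R = ΣλE/(1+Σλh) = 10.72/10.22 = 1.048 kJ/s.
flies: E/h = 0.57/3.9 = 0.1462 kJ/s.
Since 0.1462 < R, time spent handling flies is better spent searching.

No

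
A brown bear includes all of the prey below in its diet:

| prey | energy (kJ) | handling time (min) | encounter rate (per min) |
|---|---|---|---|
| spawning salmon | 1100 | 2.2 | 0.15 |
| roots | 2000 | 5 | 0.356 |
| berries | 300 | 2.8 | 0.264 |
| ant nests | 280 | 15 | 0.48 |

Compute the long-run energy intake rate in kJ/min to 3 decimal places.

98.704 kJ/min

R = Σλ_iE_i / (1 + Σλ_ih_i)
Numerator: 0.15×1100 + 0.356×2000 + 0.264×300 + 0.48×280 = 1091
Denominator: 1 + 0.15×2.2 + 0.356×5 + 0.264×2.8 + 0.48×15 = 11.05
R = 1091/11.05 = 98.7 kJ/min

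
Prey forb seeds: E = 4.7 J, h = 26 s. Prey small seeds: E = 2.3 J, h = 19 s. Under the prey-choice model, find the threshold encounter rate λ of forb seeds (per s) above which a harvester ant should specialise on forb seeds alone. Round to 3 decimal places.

0.078 per s

The zero-one rule: include small seeds iff E₂/h₂ > λE₁/(1+λh₁). Equality gives the switch point.
λE₁h₂ = E₂ + λE₂h₁ ⇒ λ = E₂/(E₁h₂ − E₂h₁) = 2.3/(89.3 − 59.8) = 0.07797 per s.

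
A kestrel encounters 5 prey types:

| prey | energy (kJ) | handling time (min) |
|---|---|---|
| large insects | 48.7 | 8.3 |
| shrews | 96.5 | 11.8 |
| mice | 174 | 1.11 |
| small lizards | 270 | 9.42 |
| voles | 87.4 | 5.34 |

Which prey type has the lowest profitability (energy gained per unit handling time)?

In descending order of E/h:
mice: 174/1.11 = 157 kJ/min
small lizards: 270/9.42 = 28.7 kJ/min
voles: 87.4/5.34 = 16.4 kJ/min
shrews: 96.5/11.8 = 8.18 kJ/min
large insects: 48.7/8.3 = 5.87 kJ/min

large insects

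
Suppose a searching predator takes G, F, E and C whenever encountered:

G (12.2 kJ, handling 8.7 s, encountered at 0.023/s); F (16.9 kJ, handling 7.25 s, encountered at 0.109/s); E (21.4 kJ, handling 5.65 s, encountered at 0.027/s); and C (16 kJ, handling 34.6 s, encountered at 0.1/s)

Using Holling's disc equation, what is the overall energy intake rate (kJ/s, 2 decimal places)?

Energy encountered per unit search time: 0.023×12.2 + 0.109×16.9 + 0.027×21.4 + 0.1×16 = 4.3 kJ/s.
Handling time per unit search time: 0.023×8.7 + 0.109×7.25 + 0.027×5.65 + 0.1×34.6 = 4.603.
Rate = 4.3/(1 + 4.603) = 0.7675 kJ/s.

0.77 kJ/s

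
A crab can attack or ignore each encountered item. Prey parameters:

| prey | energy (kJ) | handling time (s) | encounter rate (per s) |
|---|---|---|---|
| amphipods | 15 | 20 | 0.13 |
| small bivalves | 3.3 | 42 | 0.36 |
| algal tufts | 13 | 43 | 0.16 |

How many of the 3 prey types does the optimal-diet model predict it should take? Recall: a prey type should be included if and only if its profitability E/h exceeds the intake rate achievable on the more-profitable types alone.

1

E/h in descending order: amphipods 0.75, algal tufts 0.302, small bivalves 0.0786 kJ/s. The optimal diet is the largest prefix of this list for which every included type satisfies E_i/h_i > R on the types above it.
Rate on top 1: 0.5417. algal tufts: 0.302 < 0.5417 → exclude; stop.
Optimal diet: amphipods — 1 of 3 types.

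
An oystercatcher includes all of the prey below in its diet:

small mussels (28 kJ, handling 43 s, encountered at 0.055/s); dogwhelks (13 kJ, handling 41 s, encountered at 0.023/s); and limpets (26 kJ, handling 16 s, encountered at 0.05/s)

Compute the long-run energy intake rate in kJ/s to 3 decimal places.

R = (0.055×28 + 0.023×13 + 0.05×26) / (1 + 0.055×43 + 0.023×41 + 0.05×16) = 3.139/5.108 = 0.6145 kJ/s.

0.615 kJ/s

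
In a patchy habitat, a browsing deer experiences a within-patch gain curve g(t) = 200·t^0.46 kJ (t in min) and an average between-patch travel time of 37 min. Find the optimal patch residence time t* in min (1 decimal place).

Maximise g(t)/(T+t): set derivative to zero → g'(t)(T+t) = g(t).
g'(t) = 0.46·200·t^-0.54. Setting 0.46·200·t^-0.54 = 200·t^0.46/(37+t) gives 0.46(37+t) = t, so 0.54·t = 0.46×37.
t* = 0.46×37/0.54 = 31.52 min.

31.5 min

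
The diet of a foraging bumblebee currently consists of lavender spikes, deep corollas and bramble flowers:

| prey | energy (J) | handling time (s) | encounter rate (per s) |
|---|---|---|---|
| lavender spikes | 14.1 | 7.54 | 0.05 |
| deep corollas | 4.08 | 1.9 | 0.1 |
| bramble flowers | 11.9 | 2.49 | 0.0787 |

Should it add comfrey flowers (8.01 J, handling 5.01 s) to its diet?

Yes

Intake rate on the current diet: R = (0.05×14.1 + 0.1×4.08 + 0.0787×11.9) / (1 + 0.05×7.54 + 0.1×1.9 + 0.0787×2.49) = 2.05/1.763 = 1.163 J/s.
Profitability of comfrey flowers: 8.01/5.01 = 1.599 J/s.
1.599 > 1.163, so adding comfrey flowers raises the average — include it.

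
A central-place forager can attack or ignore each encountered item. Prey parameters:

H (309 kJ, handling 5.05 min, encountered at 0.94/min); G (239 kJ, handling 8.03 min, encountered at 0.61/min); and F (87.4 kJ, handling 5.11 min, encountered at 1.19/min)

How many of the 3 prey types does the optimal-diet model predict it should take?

1

Rank by E/h (kJ/min): H 61.2, G 29.8, F 17.1. Include each in turn until the next type's E/h falls below the running intake rate.
Rate on top 1: 50.54. G: 29.8 < 50.54 → exclude; stop.
Optimal diet: H — 1 of 3 types.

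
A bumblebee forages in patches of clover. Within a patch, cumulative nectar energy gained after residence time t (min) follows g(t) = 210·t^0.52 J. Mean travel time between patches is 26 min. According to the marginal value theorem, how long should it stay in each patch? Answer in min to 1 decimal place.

Optimal t* satisfies g'(t*) = g(t*)/(T + t*).
g'(t) = 0.52·210·t^-0.48. Setting 0.52·210·t^-0.48 = 210·t^0.52/(26+t) gives 0.52(26+t) = t, so 0.48·t = 0.52×26.
t* = 0.52×26/0.48 = 28.17 min.

28.2 min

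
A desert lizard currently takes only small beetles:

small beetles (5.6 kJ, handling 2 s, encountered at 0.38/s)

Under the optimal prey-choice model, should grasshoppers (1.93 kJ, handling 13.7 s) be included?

Current rate: (0.38×5.6)/(1 + 0.38×2) = 1.209 kJ/s.
grasshoppers: E/h = 1.93/13.7 = 0.1409 kJ/s.
0.1409 < 1.209, so adding grasshoppers would lower the average — exclude it.

No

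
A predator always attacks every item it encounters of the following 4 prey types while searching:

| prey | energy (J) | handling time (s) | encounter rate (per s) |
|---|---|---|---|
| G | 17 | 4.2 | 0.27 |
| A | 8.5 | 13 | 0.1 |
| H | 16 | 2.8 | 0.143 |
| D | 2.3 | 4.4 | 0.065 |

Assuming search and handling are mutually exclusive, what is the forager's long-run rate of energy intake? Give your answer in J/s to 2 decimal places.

Energy encountered per unit search time: 0.27×17 + 0.1×8.5 + 0.143×16 + 0.065×2.3 = 7.877 J/s.
Handling time per unit search time: 0.27×4.2 + 0.1×13 + 0.143×2.8 + 0.065×4.4 = 3.12.
Rate = 7.877/(1 + 3.12) = 1.912 J/s.

1.91 J/s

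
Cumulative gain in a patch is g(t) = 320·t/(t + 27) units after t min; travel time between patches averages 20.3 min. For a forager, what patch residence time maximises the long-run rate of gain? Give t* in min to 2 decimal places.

By the marginal value theorem, leave when the instantaneous gain rate g'(t) equals the habitat-wide average g(t)/(T + t).
g'(t) = 320·27/(t + 27)². Setting 320·27/(t+27)² = 320t/[(t+27)(20.3+t)] gives 27(20.3+t) = t(t+27), so t² = 27×20.3 = 548.1.
t* = √548.1 = 23.41 min.

23.41 min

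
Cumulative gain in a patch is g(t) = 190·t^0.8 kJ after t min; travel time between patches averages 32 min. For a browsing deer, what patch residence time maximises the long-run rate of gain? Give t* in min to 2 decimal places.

Optimal t* satisfies g'(t*) = g(t*)/(T + t*).
g'(t) = 0.8·190·t^-0.2. Setting 0.8·190·t^-0.2 = 190·t^0.8/(32+t) gives 0.8(32+t) = t, so 0.20·t = 0.8×32.
t* = 0.8×32/0.20 = 128 min.

128.00 min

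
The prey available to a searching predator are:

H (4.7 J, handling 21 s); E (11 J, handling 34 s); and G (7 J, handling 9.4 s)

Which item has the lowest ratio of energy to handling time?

Profitability E/h (J/s): H = 4.7/21 = 0.224, E = 11/34 = 0.324, G = 7/9.4 = 0.745.
Ranked: G > E > H.

H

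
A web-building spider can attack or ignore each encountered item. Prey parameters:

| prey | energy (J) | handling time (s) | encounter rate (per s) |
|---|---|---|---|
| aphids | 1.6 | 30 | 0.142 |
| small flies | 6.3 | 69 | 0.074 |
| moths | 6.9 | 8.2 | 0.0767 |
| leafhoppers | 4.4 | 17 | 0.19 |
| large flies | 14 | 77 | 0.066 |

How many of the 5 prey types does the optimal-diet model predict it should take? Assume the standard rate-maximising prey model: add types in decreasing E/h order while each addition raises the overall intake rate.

1

Rank by E/h (J/s): moths 0.841, leafhoppers 0.259, large flies 0.182, small flies 0.0913, aphids 0.0533. Include each in turn until the next type's E/h falls below the running intake rate.
Rate on top 1: 0.3249. leafhoppers: 0.259 < 0.3249 → exclude; stop.
Optimal diet: moths — 1 of 5 types.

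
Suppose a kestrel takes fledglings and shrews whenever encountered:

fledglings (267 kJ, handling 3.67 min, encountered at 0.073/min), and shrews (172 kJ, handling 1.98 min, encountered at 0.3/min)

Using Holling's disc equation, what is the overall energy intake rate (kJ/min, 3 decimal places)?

38.182 kJ/min

Energy encountered per unit search time: 0.073×267 + 0.3×172 = 71.09 kJ/min.
Handling time per unit search time: 0.073×3.67 + 0.3×1.98 = 0.8619.
Rate = 71.09/(1 + 0.8619) = 38.18 kJ/min.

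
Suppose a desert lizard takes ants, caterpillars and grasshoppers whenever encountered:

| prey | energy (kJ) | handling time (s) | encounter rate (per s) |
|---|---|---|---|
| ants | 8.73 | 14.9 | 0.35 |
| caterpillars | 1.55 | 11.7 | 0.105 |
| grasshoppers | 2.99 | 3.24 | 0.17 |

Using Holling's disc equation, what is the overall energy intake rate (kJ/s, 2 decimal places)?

R = (0.35×8.73 + 0.105×1.55 + 0.17×2.99) / (1 + 0.35×14.9 + 0.105×11.7 + 0.17×3.24) = 3.727/7.994 = 0.4662 kJ/s.

0.47 kJ/s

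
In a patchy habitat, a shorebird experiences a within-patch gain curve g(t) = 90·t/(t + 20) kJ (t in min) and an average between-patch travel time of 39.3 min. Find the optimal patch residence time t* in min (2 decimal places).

28.04 min

By the marginal value theorem, leave when the instantaneous gain rate g'(t) equals the habitat-wide average g(t)/(T + t).
g'(t) = 90·20/(t + 20)². Setting 90·20/(t+20)² = 90t/[(t+20)(39.3+t)] gives 20(39.3+t) = t(t+20), so t² = 20×39.3 = 786.
t* = √786 = 28.04 min.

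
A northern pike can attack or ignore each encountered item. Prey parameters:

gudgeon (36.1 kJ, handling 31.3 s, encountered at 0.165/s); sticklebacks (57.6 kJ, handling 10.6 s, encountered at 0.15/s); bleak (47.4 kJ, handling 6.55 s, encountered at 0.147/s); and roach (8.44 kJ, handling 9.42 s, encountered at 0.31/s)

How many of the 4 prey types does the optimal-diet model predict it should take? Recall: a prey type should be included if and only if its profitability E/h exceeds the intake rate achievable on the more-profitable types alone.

Profitabilities (E/h, kJ/s): bleak 7.24, sticklebacks 5.43, gudgeon 1.15, roach 0.896. Add prey in this order while the next type's profitability exceeds the intake rate on those already taken.
Rate on top 1: 3.55. sticklebacks: 5.43 > 3.55 → include.
Rate on top 2: 4.393. gudgeon: 1.15 < 4.393 → exclude; stop.
Optimal diet: bleak, sticklebacks — 2 of 4 types.

2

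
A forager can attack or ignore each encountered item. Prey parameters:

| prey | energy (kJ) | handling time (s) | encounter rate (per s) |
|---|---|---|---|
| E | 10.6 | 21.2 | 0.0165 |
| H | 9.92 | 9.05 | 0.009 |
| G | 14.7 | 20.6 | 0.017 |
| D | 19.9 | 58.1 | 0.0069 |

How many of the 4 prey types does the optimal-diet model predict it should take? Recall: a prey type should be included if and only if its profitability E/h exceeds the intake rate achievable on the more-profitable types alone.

4

E/h in descending order: H 1.1, G 0.714, E 0.5, D 0.343 kJ/s. The optimal diet is the largest prefix of this list for which every included type satisfies E_i/h_i > R on the types above it.
Rate on top 1: 0.08256. G: 0.714 > 0.08256 → include.
Rate on top 2: 0.2369. E: 0.5 > 0.2369 → include.
Rate on top 3: 0.2886. D: 0.343 > 0.2886 → include.
Optimal diet: H, G, E, D — 4 of 4 types.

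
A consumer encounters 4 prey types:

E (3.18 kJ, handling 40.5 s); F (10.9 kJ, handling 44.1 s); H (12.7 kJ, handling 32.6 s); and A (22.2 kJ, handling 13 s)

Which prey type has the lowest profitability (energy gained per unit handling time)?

E

Profitability E/h (kJ/s): E = 3.18/40.5 = 0.0785, F = 10.9/44.1 = 0.247, H = 12.7/32.6 = 0.39, A = 22.2/13 = 1.71.
Ranked: A > H > F > E.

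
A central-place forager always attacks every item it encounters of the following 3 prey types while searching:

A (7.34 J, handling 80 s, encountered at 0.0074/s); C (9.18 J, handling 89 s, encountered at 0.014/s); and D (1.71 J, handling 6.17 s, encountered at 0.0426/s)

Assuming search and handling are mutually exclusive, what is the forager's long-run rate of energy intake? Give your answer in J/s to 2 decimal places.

R = Σλ_iE_i / (1 + Σλ_ih_i)
Numerator: 0.0074×7.34 + 0.014×9.18 + 0.0426×1.71 = 0.2557
Denominator: 1 + 0.0074×80 + 0.014×89 + 0.0426×6.17 = 3.101
R = 0.2557/3.101 = 0.08246 J/s

0.08 J/s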